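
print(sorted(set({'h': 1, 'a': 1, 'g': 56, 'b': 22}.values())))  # [1, 22, 56]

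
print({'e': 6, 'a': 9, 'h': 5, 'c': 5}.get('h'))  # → 5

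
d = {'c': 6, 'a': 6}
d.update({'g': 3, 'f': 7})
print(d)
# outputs {'c': 6, 'a': 6, 'g': 3, 'f': 7}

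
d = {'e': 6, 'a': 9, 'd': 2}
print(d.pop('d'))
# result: 2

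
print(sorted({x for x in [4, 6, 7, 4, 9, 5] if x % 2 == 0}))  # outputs [4, 6]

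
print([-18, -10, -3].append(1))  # None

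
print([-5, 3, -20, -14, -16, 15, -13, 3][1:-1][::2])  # [3, -14, 15]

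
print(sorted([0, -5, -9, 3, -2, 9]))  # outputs [-9, -5, -2, 0, 3, 9]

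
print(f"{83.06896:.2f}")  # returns 83.07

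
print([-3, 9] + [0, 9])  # [-3, 9, 0, 9]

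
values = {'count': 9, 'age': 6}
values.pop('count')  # 9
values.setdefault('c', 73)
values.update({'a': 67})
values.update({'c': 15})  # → {'age': 6, 'c': 15, 'a': 67}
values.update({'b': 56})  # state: {'age': 6, 'c': 15, 'a': 67, 'b': 56}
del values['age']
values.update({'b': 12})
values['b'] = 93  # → {'c': 15, 'a': 67, 'b': 93}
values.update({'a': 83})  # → {'c': 15, 'a': 83, 'b': 93}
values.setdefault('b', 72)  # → 93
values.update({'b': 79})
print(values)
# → {'c': 15, 'a': 83, 'b': 79}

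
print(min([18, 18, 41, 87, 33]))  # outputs 18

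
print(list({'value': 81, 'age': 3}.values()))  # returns [81, 3]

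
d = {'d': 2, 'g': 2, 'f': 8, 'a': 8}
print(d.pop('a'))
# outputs 8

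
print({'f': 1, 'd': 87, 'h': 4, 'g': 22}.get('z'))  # None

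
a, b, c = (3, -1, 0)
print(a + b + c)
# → 2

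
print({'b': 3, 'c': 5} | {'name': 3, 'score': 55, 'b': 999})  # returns {'b': 999, 'c': 5, 'name': 3, 'score': 55}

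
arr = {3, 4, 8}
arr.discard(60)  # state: {3, 4, 8}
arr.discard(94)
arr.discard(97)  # {3, 4, 8}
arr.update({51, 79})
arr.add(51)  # {3, 4, 8, 51, 79}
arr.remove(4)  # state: {3, 8, 51, 79}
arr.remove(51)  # {3, 8, 79}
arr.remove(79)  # {3, 8}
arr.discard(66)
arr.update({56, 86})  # {3, 8, 56, 86}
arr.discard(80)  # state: {3, 8, 56, 86}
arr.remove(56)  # {3, 8, 86}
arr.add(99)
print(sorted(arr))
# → [3, 8, 86, 99]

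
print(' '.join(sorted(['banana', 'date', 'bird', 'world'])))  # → banana bird date world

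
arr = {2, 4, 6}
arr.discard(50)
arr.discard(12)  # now {2, 4, 6}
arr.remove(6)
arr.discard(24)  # {2, 4}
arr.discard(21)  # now {2, 4}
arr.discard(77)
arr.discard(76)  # {2, 4}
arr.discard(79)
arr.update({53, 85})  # {2, 4, 53, 85}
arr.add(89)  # {2, 4, 53, 85, 89}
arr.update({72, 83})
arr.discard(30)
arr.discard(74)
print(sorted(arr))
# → [2, 4, 53, 72, 83, 85, 89]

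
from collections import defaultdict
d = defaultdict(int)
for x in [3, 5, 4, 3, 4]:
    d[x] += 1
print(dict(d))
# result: {3: 2, 5: 1, 4: 2}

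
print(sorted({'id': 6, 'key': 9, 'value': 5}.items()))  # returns [('id', 6), ('key', 9), ('value', 5)]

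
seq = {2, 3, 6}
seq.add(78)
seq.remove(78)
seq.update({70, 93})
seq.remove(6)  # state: {2, 3, 70, 93}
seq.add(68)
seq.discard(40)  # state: {2, 3, 68, 70, 93}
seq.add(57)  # {2, 3, 57, 68, 70, 93}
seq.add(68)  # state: {2, 3, 57, 68, 70, 93}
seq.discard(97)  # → {2, 3, 57, 68, 70, 93}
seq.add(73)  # {2, 3, 57, 68, 70, 73, 93}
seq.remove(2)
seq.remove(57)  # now {3, 68, 70, 73, 93}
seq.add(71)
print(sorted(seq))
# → [3, 68, 70, 71, 73, 93]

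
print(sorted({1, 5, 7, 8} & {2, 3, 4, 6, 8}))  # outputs [8]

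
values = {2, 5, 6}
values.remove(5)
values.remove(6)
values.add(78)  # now {2, 78}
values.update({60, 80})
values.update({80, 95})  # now {2, 60, 78, 80, 95}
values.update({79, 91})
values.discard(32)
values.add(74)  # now {2, 60, 74, 78, 79, 80, 91, 95}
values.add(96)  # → {2, 60, 74, 78, 79, 80, 91, 95, 96}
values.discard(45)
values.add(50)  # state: {2, 50, 60, 74, 78, 79, 80, 91, 95, 96}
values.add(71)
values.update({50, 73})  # {2, 50, 60, 71, 73, 74, 78, 79, 80, 91, 95, 96}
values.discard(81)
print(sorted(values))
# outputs [2, 50, 60, 71, 73, 74, 78, 79, 80, 91, 95, 96]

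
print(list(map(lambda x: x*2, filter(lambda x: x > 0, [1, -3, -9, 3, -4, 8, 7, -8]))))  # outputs [2, 6, 16, 14]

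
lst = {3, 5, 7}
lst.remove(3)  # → {5, 7}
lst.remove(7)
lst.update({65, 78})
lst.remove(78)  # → {5, 65}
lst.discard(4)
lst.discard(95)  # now {5, 65}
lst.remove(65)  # {5}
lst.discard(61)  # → {5}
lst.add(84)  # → {5, 84}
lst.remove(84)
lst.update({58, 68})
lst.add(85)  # {5, 58, 68, 85}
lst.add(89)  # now {5, 58, 68, 85, 89}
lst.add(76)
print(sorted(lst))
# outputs [5, 58, 68, 76, 85, 89]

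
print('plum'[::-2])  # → ml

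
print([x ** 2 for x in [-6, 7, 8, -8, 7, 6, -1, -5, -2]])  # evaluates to [36, 49, 64, 64, 49, 36, 1, 25, 4]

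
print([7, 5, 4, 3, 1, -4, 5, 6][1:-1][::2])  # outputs [5, 3, -4]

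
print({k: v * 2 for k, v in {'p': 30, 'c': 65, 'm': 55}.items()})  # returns {'p': 60, 'c': 130, 'm': 110}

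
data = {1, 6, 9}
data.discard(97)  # {1, 6, 9}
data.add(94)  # {1, 6, 9, 94}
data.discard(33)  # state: {1, 6, 9, 94}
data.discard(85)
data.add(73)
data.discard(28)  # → {1, 6, 9, 73, 94}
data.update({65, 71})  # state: {1, 6, 9, 65, 71, 73, 94}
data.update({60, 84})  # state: {1, 6, 9, 60, 65, 71, 73, 84, 94}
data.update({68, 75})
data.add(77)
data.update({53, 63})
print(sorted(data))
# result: [1, 6, 9, 53, 60, 63, 65, 68, 71, 73, 75, 77, 84, 94]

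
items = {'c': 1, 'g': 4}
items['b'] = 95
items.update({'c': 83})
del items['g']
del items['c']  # {'b': 95}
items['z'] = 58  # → {'b': 95, 'z': 58}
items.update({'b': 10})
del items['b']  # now {'z': 58}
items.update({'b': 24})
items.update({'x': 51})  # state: {'z': 58, 'b': 24, 'x': 51}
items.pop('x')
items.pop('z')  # 58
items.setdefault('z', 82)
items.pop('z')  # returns 82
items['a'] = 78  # {'b': 24, 'a': 78}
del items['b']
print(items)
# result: {'a': 78}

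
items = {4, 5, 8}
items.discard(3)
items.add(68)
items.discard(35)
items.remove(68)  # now {4, 5, 8}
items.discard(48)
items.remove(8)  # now {4, 5}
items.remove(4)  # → {5}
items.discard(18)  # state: {5}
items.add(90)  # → {5, 90}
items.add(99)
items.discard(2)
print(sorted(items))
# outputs [5, 90, 99]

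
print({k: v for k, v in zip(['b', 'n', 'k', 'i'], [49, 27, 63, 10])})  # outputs {'b': 49, 'n': 27, 'k': 63, 'i': 10}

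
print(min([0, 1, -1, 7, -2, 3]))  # -2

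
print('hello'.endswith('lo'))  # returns True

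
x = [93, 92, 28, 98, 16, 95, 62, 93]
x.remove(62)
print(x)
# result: [93, 92, 28, 98, 16, 95, 93]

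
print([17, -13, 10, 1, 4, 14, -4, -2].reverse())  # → None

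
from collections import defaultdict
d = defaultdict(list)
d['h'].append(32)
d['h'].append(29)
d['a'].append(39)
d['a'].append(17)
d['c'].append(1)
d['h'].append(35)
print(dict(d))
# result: {'h': [32, 29, 35], 'a': [39, 17], 'c': [1]}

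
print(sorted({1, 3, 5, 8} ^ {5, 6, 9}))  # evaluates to [1, 3, 6, 8, 9]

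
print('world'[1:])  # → orld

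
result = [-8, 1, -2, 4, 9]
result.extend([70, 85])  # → [-8, 1, -2, 4, 9, 70, 85]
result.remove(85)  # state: [-8, 1, -2, 4, 9, 70]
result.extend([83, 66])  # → [-8, 1, -2, 4, 9, 70, 83, 66]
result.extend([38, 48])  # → [-8, 1, -2, 4, 9, 70, 83, 66, 38, 48]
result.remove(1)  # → [-8, -2, 4, 9, 70, 83, 66, 38, 48]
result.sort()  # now [-8, -2, 4, 9, 38, 48, 66, 70, 83]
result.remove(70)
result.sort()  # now [-8, -2, 4, 9, 38, 48, 66, 83]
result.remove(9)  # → [-8, -2, 4, 38, 48, 66, 83]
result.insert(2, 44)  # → [-8, -2, 44, 4, 38, 48, 66, 83]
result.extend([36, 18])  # [-8, -2, 44, 4, 38, 48, 66, 83, 36, 18]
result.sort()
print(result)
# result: [-8, -2, 4, 18, 36, 38, 44, 48, 66, 83]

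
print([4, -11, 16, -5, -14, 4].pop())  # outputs 4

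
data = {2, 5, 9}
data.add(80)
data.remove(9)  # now {2, 5, 80}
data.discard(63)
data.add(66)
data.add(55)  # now {2, 5, 55, 66, 80}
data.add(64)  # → {2, 5, 55, 64, 66, 80}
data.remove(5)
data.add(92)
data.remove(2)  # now {55, 64, 66, 80, 92}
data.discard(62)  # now {55, 64, 66, 80, 92}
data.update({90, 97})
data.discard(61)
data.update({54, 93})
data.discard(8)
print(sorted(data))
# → [54, 55, 64, 66, 80, 90, 92, 93, 97]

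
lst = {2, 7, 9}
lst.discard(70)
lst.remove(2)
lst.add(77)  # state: {7, 9, 77}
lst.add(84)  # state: {7, 9, 77, 84}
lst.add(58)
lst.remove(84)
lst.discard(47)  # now {7, 9, 58, 77}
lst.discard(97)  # {7, 9, 58, 77}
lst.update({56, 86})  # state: {7, 9, 56, 58, 77, 86}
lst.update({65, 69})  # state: {7, 9, 56, 58, 65, 69, 77, 86}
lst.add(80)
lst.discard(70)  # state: {7, 9, 56, 58, 65, 69, 77, 80, 86}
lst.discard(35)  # {7, 9, 56, 58, 65, 69, 77, 80, 86}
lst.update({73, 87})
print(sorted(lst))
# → [7, 9, 56, 58, 65, 69, 73, 77, 80, 86, 87]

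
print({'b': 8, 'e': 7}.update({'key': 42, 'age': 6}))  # None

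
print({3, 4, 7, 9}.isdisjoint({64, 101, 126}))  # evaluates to True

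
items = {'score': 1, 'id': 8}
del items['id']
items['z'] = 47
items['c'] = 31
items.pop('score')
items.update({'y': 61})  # {'z': 47, 'c': 31, 'y': 61}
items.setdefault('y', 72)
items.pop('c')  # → 31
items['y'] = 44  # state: {'z': 47, 'y': 44}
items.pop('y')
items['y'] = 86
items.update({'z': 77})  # {'z': 77, 'y': 86}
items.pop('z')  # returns 77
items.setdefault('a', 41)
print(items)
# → {'y': 86, 'a': 41}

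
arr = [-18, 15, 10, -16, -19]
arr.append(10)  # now [-18, 15, 10, -16, -19, 10]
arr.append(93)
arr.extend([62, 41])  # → [-18, 15, 10, -16, -19, 10, 93, 62, 41]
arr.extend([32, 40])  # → [-18, 15, 10, -16, -19, 10, 93, 62, 41, 32, 40]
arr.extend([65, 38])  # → [-18, 15, 10, -16, -19, 10, 93, 62, 41, 32, 40, 65, 38]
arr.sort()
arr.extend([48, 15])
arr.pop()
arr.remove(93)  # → [-19, -18, -16, 10, 10, 15, 32, 38, 40, 41, 62, 65, 48]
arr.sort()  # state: [-19, -18, -16, 10, 10, 15, 32, 38, 40, 41, 48, 62, 65]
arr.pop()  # 65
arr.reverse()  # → [62, 48, 41, 40, 38, 32, 15, 10, 10, -16, -18, -19]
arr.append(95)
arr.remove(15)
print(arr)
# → [62, 48, 41, 40, 38, 32, 10, 10, -16, -18, -19, 95]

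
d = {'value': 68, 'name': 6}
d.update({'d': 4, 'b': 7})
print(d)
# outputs {'value': 68, 'name': 6, 'd': 4, 'b': 7}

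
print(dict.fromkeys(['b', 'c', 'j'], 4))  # {'b': 4, 'c': 4, 'j': 4}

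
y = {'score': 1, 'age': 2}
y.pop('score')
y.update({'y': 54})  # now {'age': 2, 'y': 54}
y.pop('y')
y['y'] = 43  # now {'age': 2, 'y': 43}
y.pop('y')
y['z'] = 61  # {'age': 2, 'z': 61}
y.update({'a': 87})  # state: {'age': 2, 'z': 61, 'a': 87}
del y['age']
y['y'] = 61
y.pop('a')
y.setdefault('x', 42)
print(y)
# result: {'z': 61, 'y': 61, 'x': 42}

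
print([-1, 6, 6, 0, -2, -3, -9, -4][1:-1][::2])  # [6, 0, -3]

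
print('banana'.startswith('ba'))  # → True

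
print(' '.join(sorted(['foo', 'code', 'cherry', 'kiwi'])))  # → cherry code foo kiwi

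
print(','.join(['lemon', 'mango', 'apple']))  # lemon,mango,apple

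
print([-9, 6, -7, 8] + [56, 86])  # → [-9, 6, -7, 8, 56, 86]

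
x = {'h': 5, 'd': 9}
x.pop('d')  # 9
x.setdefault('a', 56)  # 56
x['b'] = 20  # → {'h': 5, 'a': 56, 'b': 20}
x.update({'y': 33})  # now {'h': 5, 'a': 56, 'b': 20, 'y': 33}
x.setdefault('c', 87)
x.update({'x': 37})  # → {'h': 5, 'a': 56, 'b': 20, 'y': 33, 'c': 87, 'x': 37}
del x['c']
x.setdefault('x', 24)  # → 37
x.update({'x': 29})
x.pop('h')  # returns 5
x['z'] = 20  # {'a': 56, 'b': 20, 'y': 33, 'x': 29, 'z': 20}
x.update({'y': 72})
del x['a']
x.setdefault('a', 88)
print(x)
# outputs {'b': 20, 'y': 72, 'x': 29, 'z': 20, 'a': 88}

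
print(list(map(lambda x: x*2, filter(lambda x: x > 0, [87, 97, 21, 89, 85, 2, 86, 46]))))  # [174, 194, 42, 178, 170, 4, 172, 92]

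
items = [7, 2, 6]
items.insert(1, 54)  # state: [7, 54, 2, 6]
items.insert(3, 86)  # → [7, 54, 2, 86, 6]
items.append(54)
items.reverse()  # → [54, 6, 86, 2, 54, 7]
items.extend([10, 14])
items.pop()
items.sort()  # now [2, 6, 7, 10, 54, 54, 86]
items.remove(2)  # [6, 7, 10, 54, 54, 86]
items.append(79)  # [6, 7, 10, 54, 54, 86, 79]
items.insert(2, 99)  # [6, 7, 99, 10, 54, 54, 86, 79]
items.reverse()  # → [79, 86, 54, 54, 10, 99, 7, 6]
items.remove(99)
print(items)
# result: [79, 86, 54, 54, 10, 7, 6]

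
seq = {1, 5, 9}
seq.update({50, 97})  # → {1, 5, 9, 50, 97}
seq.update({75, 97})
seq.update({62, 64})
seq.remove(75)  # {1, 5, 9, 50, 62, 64, 97}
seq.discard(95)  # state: {1, 5, 9, 50, 62, 64, 97}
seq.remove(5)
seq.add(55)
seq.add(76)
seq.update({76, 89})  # {1, 9, 50, 55, 62, 64, 76, 89, 97}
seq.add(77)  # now {1, 9, 50, 55, 62, 64, 76, 77, 89, 97}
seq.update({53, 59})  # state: {1, 9, 50, 53, 55, 59, 62, 64, 76, 77, 89, 97}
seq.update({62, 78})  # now {1, 9, 50, 53, 55, 59, 62, 64, 76, 77, 78, 89, 97}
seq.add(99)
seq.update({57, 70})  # {1, 9, 50, 53, 55, 57, 59, 62, 64, 70, 76, 77, 78, 89, 97, 99}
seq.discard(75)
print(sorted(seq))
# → [1, 9, 50, 53, 55, 57, 59, 62, 64, 70, 76, 77, 78, 89, 97, 99]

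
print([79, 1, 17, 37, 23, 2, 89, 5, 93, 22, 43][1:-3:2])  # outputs [1, 37, 2, 5]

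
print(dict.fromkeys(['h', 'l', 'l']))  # {'h': None, 'l': None}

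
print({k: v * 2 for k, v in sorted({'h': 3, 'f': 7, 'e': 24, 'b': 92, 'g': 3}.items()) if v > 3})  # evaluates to {'b': 184, 'e': 48, 'f': 14}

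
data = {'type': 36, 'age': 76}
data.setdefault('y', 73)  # 73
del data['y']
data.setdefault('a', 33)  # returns 33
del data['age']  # {'type': 36, 'a': 33}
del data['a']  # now {'type': 36}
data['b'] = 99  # {'type': 36, 'b': 99}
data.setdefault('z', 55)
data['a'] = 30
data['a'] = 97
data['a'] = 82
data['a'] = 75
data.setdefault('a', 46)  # 75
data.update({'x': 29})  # {'type': 36, 'b': 99, 'z': 55, 'a': 75, 'x': 29}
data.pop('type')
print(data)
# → {'b': 99, 'z': 55, 'a': 75, 'x': 29}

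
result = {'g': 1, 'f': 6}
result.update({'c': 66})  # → {'g': 1, 'f': 6, 'c': 66}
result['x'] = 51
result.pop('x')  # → 51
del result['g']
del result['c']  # {'f': 6}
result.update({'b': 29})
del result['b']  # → {'f': 6}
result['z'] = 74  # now {'f': 6, 'z': 74}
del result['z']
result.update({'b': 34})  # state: {'f': 6, 'b': 34}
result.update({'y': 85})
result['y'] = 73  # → {'f': 6, 'b': 34, 'y': 73}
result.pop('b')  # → 34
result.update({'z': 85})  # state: {'f': 6, 'y': 73, 'z': 85}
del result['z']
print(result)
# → {'f': 6, 'y': 73}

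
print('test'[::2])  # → ts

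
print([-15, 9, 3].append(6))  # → None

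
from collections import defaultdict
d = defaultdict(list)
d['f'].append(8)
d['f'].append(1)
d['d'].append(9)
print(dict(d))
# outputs {'f': [8, 1], 'd': [9]}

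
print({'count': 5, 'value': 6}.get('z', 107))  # 107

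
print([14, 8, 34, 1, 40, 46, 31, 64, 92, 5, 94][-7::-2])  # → [40, 34, 14]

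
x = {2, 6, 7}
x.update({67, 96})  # {2, 6, 7, 67, 96}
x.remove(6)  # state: {2, 7, 67, 96}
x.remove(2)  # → {7, 67, 96}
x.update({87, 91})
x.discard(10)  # {7, 67, 87, 91, 96}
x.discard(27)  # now {7, 67, 87, 91, 96}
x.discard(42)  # {7, 67, 87, 91, 96}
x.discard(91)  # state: {7, 67, 87, 96}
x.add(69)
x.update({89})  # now {7, 67, 69, 87, 89, 96}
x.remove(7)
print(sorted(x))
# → [67, 69, 87, 89, 96]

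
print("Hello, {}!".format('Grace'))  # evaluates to Hello, Grace!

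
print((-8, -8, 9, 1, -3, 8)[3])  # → 1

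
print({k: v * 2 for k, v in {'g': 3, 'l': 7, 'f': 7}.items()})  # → {'g': 6, 'l': 14, 'f': 14}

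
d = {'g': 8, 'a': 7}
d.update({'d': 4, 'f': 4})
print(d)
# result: {'g': 8, 'a': 7, 'd': 4, 'f': 4}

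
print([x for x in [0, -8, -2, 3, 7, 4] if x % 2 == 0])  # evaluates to [0, -8, -2, 4]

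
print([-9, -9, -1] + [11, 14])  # [-9, -9, -1, 11, 14]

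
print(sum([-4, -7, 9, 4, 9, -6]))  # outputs 5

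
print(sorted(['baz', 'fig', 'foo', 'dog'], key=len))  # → ['baz', 'fig', 'foo', 'dog']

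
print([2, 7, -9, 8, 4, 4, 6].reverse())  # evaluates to None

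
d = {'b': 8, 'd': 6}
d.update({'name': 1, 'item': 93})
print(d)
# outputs {'b': 8, 'd': 6, 'name': 1, 'item': 93}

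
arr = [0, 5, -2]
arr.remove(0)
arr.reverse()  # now [-2, 5]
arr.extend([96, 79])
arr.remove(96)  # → [-2, 5, 79]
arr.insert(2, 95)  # [-2, 5, 95, 79]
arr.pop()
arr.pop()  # 95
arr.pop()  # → 5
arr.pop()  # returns -2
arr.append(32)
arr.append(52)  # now [32, 52]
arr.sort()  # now [32, 52]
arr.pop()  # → 52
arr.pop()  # 32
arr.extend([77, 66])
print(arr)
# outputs [77, 66]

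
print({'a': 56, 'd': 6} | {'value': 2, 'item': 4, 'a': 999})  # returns {'a': 999, 'd': 6, 'value': 2, 'item': 4}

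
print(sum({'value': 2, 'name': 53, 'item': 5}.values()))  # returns 60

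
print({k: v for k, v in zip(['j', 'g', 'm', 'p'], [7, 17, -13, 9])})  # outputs {'j': 7, 'g': 17, 'm': -13, 'p': 9}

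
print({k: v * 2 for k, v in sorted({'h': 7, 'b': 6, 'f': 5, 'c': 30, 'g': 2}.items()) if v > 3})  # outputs {'b': 12, 'c': 60, 'f': 10, 'h': 14}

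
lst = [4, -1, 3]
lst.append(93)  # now [4, -1, 3, 93]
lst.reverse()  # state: [93, 3, -1, 4]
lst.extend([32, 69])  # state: [93, 3, -1, 4, 32, 69]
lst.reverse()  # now [69, 32, 4, -1, 3, 93]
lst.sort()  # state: [-1, 3, 4, 32, 69, 93]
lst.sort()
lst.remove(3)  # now [-1, 4, 32, 69, 93]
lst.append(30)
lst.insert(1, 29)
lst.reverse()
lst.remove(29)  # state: [30, 93, 69, 32, 4, -1]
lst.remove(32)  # [30, 93, 69, 4, -1]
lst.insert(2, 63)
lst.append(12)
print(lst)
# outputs [30, 93, 63, 69, 4, -1, 12]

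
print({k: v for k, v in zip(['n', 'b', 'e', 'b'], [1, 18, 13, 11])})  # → {'n': 1, 'b': 11, 'e': 13}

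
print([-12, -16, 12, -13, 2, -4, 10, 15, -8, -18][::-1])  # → [-18, -8, 15, 10, -4, 2, -13, 12, -16, -12]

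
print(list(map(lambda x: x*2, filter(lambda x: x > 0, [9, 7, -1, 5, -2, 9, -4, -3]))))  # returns [18, 14, 10, 18]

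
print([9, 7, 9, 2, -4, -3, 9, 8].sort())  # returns None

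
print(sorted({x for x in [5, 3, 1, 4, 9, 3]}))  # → [1, 3, 4, 5, 9]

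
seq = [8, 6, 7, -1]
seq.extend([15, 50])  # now [8, 6, 7, -1, 15, 50]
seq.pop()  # 50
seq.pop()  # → 15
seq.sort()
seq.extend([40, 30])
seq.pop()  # 30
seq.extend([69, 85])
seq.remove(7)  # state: [-1, 6, 8, 40, 69, 85]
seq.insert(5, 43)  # [-1, 6, 8, 40, 69, 43, 85]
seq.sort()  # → [-1, 6, 8, 40, 43, 69, 85]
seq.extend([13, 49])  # [-1, 6, 8, 40, 43, 69, 85, 13, 49]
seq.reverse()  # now [49, 13, 85, 69, 43, 40, 8, 6, -1]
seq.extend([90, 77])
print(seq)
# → [49, 13, 85, 69, 43, 40, 8, 6, -1, 90, 77]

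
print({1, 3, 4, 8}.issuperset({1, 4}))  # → True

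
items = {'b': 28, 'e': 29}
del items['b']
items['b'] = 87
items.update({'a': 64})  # {'e': 29, 'b': 87, 'a': 64}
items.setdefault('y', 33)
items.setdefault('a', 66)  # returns 64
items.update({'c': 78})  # {'e': 29, 'b': 87, 'a': 64, 'y': 33, 'c': 78}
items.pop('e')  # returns 29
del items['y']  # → {'b': 87, 'a': 64, 'c': 78}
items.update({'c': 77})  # {'b': 87, 'a': 64, 'c': 77}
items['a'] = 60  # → {'b': 87, 'a': 60, 'c': 77}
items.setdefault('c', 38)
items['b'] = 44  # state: {'b': 44, 'a': 60, 'c': 77}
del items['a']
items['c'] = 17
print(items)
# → {'b': 44, 'c': 17}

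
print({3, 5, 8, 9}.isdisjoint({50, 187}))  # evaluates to True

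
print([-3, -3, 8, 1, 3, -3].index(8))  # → 2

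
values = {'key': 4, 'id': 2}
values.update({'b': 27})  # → {'key': 4, 'id': 2, 'b': 27}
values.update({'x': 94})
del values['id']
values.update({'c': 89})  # {'key': 4, 'b': 27, 'x': 94, 'c': 89}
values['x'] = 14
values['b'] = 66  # {'key': 4, 'b': 66, 'x': 14, 'c': 89}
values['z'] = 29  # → {'key': 4, 'b': 66, 'x': 14, 'c': 89, 'z': 29}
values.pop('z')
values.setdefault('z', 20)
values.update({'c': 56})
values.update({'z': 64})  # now {'key': 4, 'b': 66, 'x': 14, 'c': 56, 'z': 64}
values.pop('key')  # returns 4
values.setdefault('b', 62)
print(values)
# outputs {'b': 66, 'x': 14, 'c': 56, 'z': 64}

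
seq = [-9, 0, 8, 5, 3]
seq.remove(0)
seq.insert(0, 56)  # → [56, -9, 8, 5, 3]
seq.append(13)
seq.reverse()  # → [13, 3, 5, 8, -9, 56]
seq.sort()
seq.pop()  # 56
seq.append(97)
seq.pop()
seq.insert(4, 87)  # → [-9, 3, 5, 8, 87, 13]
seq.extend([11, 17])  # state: [-9, 3, 5, 8, 87, 13, 11, 17]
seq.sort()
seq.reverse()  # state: [87, 17, 13, 11, 8, 5, 3, -9]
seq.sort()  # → [-9, 3, 5, 8, 11, 13, 17, 87]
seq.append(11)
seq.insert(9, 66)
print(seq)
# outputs [-9, 3, 5, 8, 11, 13, 17, 87, 11, 66]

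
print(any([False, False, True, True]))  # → True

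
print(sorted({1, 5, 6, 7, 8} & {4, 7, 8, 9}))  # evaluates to [7, 8]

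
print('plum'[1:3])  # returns lu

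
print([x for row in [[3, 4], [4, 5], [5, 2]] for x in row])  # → [3, 4, 4, 5, 5, 2]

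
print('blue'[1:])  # lue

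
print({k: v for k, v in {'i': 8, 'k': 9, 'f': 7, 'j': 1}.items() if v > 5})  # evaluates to {'i': 8, 'k': 9, 'f': 7}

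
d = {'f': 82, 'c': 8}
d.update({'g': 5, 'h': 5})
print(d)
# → {'f': 82, 'c': 8, 'g': 5, 'h': 5}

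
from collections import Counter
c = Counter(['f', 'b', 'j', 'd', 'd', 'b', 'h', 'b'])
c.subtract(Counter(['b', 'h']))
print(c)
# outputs Counter({'b': 2, 'd': 2, 'f': 1, 'j': 1, 'h': 0})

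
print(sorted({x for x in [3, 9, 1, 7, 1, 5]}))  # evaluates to [1, 3, 5, 7, 9]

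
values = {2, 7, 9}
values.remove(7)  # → {2, 9}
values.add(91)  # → {2, 9, 91}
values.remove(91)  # {2, 9}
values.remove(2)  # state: {9}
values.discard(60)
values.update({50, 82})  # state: {9, 50, 82}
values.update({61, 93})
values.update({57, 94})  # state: {9, 50, 57, 61, 82, 93, 94}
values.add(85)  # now {9, 50, 57, 61, 82, 85, 93, 94}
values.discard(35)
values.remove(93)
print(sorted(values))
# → [9, 50, 57, 61, 82, 85, 94]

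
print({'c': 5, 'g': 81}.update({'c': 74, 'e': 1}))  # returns None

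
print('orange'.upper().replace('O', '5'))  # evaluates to 5RANGE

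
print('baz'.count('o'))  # 0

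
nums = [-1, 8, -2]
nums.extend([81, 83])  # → [-1, 8, -2, 81, 83]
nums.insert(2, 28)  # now [-1, 8, 28, -2, 81, 83]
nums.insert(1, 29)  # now [-1, 29, 8, 28, -2, 81, 83]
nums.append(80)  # [-1, 29, 8, 28, -2, 81, 83, 80]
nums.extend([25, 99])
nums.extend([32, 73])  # [-1, 29, 8, 28, -2, 81, 83, 80, 25, 99, 32, 73]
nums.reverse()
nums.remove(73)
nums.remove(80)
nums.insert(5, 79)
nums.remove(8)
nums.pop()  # -1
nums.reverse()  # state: [29, 28, -2, 79, 81, 83, 25, 99, 32]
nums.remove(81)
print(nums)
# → [29, 28, -2, 79, 83, 25, 99, 32]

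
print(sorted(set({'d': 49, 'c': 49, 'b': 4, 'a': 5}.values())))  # [4, 5, 49]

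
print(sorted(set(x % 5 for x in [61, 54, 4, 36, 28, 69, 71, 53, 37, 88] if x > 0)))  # [1, 2, 3, 4]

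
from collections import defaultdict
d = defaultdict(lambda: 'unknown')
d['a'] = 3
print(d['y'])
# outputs unknown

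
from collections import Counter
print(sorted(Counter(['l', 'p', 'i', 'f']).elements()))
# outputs ['f', 'i', 'l', 'p']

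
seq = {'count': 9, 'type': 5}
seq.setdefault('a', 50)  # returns 50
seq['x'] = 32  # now {'count': 9, 'type': 5, 'a': 50, 'x': 32}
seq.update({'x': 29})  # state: {'count': 9, 'type': 5, 'a': 50, 'x': 29}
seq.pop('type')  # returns 5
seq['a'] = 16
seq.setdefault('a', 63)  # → 16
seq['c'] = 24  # {'count': 9, 'a': 16, 'x': 29, 'c': 24}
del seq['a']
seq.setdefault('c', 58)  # 24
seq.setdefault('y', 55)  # 55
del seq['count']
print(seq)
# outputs {'x': 29, 'c': 24, 'y': 55}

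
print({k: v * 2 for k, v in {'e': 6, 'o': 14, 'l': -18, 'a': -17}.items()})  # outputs {'e': 12, 'o': 28, 'l': -36, 'a': -34}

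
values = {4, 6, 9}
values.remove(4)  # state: {6, 9}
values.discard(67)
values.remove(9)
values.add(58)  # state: {6, 58}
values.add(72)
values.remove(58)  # {6, 72}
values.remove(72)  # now {6}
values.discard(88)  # {6}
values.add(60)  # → {6, 60}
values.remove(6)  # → {60}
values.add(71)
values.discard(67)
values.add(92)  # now {60, 71, 92}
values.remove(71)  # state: {60, 92}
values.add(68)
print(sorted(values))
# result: [60, 68, 92]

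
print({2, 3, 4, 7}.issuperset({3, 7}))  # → True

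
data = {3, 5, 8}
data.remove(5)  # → {3, 8}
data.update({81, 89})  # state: {3, 8, 81, 89}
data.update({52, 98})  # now {3, 8, 52, 81, 89, 98}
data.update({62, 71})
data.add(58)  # {3, 8, 52, 58, 62, 71, 81, 89, 98}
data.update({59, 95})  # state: {3, 8, 52, 58, 59, 62, 71, 81, 89, 95, 98}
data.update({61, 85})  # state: {3, 8, 52, 58, 59, 61, 62, 71, 81, 85, 89, 95, 98}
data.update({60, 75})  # {3, 8, 52, 58, 59, 60, 61, 62, 71, 75, 81, 85, 89, 95, 98}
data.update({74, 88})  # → {3, 8, 52, 58, 59, 60, 61, 62, 71, 74, 75, 81, 85, 88, 89, 95, 98}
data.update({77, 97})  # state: {3, 8, 52, 58, 59, 60, 61, 62, 71, 74, 75, 77, 81, 85, 88, 89, 95, 97, 98}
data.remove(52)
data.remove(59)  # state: {3, 8, 58, 60, 61, 62, 71, 74, 75, 77, 81, 85, 88, 89, 95, 97, 98}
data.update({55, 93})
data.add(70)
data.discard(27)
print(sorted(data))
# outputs [3, 8, 55, 58, 60, 61, 62, 70, 71, 74, 75, 77, 81, 85, 88, 89, 93, 95, 97, 98]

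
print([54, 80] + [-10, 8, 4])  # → [54, 80, -10, 8, 4]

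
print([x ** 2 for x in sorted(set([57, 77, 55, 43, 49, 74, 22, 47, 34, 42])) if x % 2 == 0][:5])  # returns [484, 1156, 1764, 5476]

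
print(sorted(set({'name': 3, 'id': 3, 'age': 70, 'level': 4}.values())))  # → [3, 4, 70]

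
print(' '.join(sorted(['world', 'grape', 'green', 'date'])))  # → date grape green world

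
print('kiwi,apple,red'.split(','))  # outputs ['kiwi', 'apple', 'red']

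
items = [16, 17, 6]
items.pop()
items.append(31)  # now [16, 17, 31]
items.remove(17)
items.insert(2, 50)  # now [16, 31, 50]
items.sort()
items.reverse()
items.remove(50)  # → [31, 16]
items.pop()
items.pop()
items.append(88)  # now [88]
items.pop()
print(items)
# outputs []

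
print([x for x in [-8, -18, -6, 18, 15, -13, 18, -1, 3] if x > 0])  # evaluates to [18, 15, 18, 3]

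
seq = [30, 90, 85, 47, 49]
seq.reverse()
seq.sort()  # [30, 47, 49, 85, 90]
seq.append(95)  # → [30, 47, 49, 85, 90, 95]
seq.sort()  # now [30, 47, 49, 85, 90, 95]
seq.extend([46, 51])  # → [30, 47, 49, 85, 90, 95, 46, 51]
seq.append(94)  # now [30, 47, 49, 85, 90, 95, 46, 51, 94]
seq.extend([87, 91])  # [30, 47, 49, 85, 90, 95, 46, 51, 94, 87, 91]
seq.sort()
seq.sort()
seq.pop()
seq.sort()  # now [30, 46, 47, 49, 51, 85, 87, 90, 91, 94]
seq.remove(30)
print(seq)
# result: [46, 47, 49, 51, 85, 87, 90, 91, 94]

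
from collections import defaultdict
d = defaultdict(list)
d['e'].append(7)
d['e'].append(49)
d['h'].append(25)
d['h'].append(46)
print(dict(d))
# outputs {'e': [7, 49], 'h': [25, 46]}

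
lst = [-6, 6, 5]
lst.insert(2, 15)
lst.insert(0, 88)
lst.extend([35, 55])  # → [88, -6, 6, 15, 5, 35, 55]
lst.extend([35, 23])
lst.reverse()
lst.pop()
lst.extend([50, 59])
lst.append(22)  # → [23, 35, 55, 35, 5, 15, 6, -6, 50, 59, 22]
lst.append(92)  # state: [23, 35, 55, 35, 5, 15, 6, -6, 50, 59, 22, 92]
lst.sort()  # [-6, 5, 6, 15, 22, 23, 35, 35, 50, 55, 59, 92]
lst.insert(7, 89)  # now [-6, 5, 6, 15, 22, 23, 35, 89, 35, 50, 55, 59, 92]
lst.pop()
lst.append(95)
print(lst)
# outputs [-6, 5, 6, 15, 22, 23, 35, 89, 35, 50, 55, 59, 95]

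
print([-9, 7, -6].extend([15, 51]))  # None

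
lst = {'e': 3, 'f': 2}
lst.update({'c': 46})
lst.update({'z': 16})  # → {'e': 3, 'f': 2, 'c': 46, 'z': 16}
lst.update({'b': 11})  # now {'e': 3, 'f': 2, 'c': 46, 'z': 16, 'b': 11}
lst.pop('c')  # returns 46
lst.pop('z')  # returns 16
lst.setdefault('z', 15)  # 15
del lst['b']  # {'e': 3, 'f': 2, 'z': 15}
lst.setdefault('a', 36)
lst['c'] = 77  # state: {'e': 3, 'f': 2, 'z': 15, 'a': 36, 'c': 77}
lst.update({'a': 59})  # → {'e': 3, 'f': 2, 'z': 15, 'a': 59, 'c': 77}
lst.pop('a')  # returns 59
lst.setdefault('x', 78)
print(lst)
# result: {'e': 3, 'f': 2, 'z': 15, 'c': 77, 'x': 78}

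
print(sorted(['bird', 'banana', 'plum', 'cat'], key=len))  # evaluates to ['cat', 'bird', 'plum', 'banana']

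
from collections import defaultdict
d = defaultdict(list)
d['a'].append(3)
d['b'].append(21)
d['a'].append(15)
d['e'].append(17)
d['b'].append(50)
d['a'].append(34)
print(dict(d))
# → {'a': [3, 15, 34], 'b': [21, 50], 'e': [17]}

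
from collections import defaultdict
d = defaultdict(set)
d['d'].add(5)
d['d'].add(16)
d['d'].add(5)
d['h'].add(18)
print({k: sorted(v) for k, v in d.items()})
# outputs {'d': [5, 16], 'h': [18]}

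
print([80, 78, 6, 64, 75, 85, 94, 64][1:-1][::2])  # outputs [78, 64, 85]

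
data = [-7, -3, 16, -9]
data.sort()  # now [-9, -7, -3, 16]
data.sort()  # [-9, -7, -3, 16]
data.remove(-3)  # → [-9, -7, 16]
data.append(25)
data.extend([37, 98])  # [-9, -7, 16, 25, 37, 98]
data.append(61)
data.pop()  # 61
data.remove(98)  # [-9, -7, 16, 25, 37]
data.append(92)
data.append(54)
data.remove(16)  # [-9, -7, 25, 37, 92, 54]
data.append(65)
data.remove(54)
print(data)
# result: [-9, -7, 25, 37, 92, 65]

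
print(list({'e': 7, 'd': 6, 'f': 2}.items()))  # [('e', 7), ('d', 6), ('f', 2)]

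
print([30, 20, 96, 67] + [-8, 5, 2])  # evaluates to [30, 20, 96, 67, -8, 5, 2]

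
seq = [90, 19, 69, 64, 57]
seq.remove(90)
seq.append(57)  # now [19, 69, 64, 57, 57]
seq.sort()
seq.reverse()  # [69, 64, 57, 57, 19]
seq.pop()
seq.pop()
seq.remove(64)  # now [69, 57]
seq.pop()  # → 57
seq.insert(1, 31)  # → [69, 31]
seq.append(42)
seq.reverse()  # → [42, 31, 69]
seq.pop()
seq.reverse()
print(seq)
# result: [31, 42]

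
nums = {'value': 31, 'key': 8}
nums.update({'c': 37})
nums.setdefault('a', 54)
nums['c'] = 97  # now {'value': 31, 'key': 8, 'c': 97, 'a': 54}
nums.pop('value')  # 31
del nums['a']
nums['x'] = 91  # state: {'key': 8, 'c': 97, 'x': 91}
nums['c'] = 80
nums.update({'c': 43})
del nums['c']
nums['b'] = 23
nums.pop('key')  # 8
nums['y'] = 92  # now {'x': 91, 'b': 23, 'y': 92}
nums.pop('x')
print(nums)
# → {'b': 23, 'y': 92}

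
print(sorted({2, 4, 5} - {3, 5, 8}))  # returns [2, 4]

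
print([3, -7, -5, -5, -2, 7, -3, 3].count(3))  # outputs 2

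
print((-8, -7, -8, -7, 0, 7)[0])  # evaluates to -8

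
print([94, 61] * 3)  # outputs [94, 61, 94, 61, 94, 61]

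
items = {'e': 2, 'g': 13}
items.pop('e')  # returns 2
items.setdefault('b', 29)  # 29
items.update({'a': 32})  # {'g': 13, 'b': 29, 'a': 32}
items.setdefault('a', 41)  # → 32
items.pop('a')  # 32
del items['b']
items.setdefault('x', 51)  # 51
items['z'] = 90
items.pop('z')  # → 90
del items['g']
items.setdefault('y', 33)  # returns 33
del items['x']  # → {'y': 33}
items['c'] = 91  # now {'y': 33, 'c': 91}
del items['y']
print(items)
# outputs {'c': 91}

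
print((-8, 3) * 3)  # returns (-8, 3, -8, 3, -8, 3)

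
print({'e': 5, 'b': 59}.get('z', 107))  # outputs 107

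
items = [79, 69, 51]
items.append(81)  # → [79, 69, 51, 81]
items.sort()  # [51, 69, 79, 81]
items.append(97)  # [51, 69, 79, 81, 97]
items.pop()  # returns 97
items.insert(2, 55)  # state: [51, 69, 55, 79, 81]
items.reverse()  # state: [81, 79, 55, 69, 51]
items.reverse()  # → [51, 69, 55, 79, 81]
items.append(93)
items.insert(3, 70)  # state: [51, 69, 55, 70, 79, 81, 93]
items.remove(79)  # [51, 69, 55, 70, 81, 93]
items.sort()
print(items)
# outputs [51, 55, 69, 70, 81, 93]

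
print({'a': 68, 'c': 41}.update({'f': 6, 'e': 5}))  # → None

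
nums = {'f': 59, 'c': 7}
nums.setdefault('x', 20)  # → 20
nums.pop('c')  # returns 7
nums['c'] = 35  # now {'f': 59, 'x': 20, 'c': 35}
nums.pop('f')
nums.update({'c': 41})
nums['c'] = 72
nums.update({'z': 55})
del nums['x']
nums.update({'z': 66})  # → {'c': 72, 'z': 66}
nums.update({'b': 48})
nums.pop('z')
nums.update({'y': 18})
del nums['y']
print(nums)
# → {'c': 72, 'b': 48}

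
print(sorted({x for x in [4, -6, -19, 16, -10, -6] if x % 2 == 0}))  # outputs [-10, -6, 4, 16]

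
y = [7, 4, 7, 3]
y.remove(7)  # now [4, 7, 3]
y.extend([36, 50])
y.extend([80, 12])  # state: [4, 7, 3, 36, 50, 80, 12]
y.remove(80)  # [4, 7, 3, 36, 50, 12]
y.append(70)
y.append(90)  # [4, 7, 3, 36, 50, 12, 70, 90]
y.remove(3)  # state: [4, 7, 36, 50, 12, 70, 90]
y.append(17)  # [4, 7, 36, 50, 12, 70, 90, 17]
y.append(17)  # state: [4, 7, 36, 50, 12, 70, 90, 17, 17]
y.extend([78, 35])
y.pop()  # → 35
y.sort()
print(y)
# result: [4, 7, 12, 17, 17, 36, 50, 70, 78, 90]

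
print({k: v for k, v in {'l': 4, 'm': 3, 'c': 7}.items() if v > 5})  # {'c': 7}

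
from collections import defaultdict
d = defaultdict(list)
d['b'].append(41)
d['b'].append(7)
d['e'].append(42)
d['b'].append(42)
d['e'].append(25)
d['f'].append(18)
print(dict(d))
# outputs {'b': [41, 7, 42], 'e': [42, 25], 'f': [18]}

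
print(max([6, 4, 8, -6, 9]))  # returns 9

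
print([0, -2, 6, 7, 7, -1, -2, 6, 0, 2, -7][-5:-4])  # [-2]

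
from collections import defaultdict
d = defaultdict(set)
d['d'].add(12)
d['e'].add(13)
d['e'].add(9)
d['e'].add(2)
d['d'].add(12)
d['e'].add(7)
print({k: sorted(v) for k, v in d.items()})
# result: {'d': [12], 'e': [2, 7, 9, 13]}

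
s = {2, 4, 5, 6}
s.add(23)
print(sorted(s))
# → [2, 4, 5, 6, 23]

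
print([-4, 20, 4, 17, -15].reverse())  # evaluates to None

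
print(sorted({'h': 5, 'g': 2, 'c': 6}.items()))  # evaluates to [('c', 6), ('g', 2), ('h', 5)]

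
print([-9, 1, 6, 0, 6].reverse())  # None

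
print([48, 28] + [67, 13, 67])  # [48, 28, 67, 13, 67]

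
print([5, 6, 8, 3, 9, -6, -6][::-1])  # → [-6, -6, 9, 3, 8, 6, 5]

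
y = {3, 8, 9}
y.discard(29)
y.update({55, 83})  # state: {3, 8, 9, 55, 83}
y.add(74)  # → {3, 8, 9, 55, 74, 83}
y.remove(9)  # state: {3, 8, 55, 74, 83}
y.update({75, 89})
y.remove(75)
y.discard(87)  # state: {3, 8, 55, 74, 83, 89}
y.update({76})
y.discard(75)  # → {3, 8, 55, 74, 76, 83, 89}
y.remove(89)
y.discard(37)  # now {3, 8, 55, 74, 76, 83}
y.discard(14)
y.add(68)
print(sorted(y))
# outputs [3, 8, 55, 68, 74, 76, 83]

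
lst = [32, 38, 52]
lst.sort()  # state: [32, 38, 52]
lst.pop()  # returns 52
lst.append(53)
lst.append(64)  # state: [32, 38, 53, 64]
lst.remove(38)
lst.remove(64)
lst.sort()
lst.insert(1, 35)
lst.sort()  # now [32, 35, 53]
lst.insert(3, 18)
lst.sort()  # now [18, 32, 35, 53]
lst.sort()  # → [18, 32, 35, 53]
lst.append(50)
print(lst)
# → [18, 32, 35, 53, 50]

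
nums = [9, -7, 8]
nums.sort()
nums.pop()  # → 9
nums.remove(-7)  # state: [8]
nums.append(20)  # [8, 20]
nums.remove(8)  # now [20]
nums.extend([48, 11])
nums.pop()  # 11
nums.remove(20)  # [48]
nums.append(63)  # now [48, 63]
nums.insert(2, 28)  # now [48, 63, 28]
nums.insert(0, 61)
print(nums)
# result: [61, 48, 63, 28]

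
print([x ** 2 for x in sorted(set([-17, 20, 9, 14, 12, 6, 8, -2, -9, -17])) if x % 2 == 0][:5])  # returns [4, 36, 64, 144, 196]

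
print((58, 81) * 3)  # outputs (58, 81, 58, 81, 58, 81)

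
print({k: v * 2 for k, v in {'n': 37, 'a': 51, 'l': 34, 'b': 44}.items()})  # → {'n': 74, 'a': 102, 'l': 68, 'b': 88}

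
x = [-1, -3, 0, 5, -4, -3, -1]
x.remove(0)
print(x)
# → [-1, -3, 5, -4, -3, -1]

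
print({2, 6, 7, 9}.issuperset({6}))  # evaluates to True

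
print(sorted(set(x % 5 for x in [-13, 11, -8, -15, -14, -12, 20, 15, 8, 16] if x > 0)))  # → [0, 1, 3]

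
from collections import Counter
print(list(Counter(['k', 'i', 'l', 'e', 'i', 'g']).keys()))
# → ['k', 'i', 'l', 'e', 'g']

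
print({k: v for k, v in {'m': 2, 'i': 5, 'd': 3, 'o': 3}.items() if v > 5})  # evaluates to {}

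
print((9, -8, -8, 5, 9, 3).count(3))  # 1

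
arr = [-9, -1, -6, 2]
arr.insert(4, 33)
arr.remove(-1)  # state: [-9, -6, 2, 33]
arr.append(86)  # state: [-9, -6, 2, 33, 86]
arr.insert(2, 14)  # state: [-9, -6, 14, 2, 33, 86]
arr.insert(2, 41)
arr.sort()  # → [-9, -6, 2, 14, 33, 41, 86]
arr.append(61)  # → [-9, -6, 2, 14, 33, 41, 86, 61]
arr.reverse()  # [61, 86, 41, 33, 14, 2, -6, -9]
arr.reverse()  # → [-9, -6, 2, 14, 33, 41, 86, 61]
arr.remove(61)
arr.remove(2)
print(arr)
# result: [-9, -6, 14, 33, 41, 86]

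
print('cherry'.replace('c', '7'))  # 7herry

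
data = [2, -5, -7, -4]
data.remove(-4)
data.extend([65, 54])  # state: [2, -5, -7, 65, 54]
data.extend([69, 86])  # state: [2, -5, -7, 65, 54, 69, 86]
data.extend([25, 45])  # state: [2, -5, -7, 65, 54, 69, 86, 25, 45]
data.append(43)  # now [2, -5, -7, 65, 54, 69, 86, 25, 45, 43]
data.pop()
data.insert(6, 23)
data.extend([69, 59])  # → [2, -5, -7, 65, 54, 69, 23, 86, 25, 45, 69, 59]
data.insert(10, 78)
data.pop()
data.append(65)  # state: [2, -5, -7, 65, 54, 69, 23, 86, 25, 45, 78, 69, 65]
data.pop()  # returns 65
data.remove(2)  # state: [-5, -7, 65, 54, 69, 23, 86, 25, 45, 78, 69]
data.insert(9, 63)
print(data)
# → [-5, -7, 65, 54, 69, 23, 86, 25, 45, 63, 78, 69]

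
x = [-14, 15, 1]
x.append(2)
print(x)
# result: [-14, 15, 1, 2]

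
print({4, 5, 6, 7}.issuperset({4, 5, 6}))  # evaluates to True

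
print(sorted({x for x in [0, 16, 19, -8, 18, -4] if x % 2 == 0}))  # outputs [-8, -4, 0, 16, 18]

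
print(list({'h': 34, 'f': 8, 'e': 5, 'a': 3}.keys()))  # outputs ['h', 'f', 'e', 'a']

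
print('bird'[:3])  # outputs bir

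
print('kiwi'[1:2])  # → i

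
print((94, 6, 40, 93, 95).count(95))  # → 1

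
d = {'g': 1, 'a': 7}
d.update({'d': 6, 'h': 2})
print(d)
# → {'g': 1, 'a': 7, 'd': 6, 'h': 2}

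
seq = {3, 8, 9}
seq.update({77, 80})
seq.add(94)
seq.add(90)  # {3, 8, 9, 77, 80, 90, 94}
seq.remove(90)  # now {3, 8, 9, 77, 80, 94}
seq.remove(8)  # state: {3, 9, 77, 80, 94}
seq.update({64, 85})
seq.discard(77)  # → {3, 9, 64, 80, 85, 94}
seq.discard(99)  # {3, 9, 64, 80, 85, 94}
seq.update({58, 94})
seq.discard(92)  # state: {3, 9, 58, 64, 80, 85, 94}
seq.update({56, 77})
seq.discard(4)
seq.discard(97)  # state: {3, 9, 56, 58, 64, 77, 80, 85, 94}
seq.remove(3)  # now {9, 56, 58, 64, 77, 80, 85, 94}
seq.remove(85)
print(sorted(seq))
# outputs [9, 56, 58, 64, 77, 80, 94]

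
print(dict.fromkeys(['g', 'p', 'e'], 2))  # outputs {'g': 2, 'p': 2, 'e': 2}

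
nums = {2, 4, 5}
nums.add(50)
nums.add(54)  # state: {2, 4, 5, 50, 54}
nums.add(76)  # {2, 4, 5, 50, 54, 76}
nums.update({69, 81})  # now {2, 4, 5, 50, 54, 69, 76, 81}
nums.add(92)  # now {2, 4, 5, 50, 54, 69, 76, 81, 92}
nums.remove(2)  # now {4, 5, 50, 54, 69, 76, 81, 92}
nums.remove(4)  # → {5, 50, 54, 69, 76, 81, 92}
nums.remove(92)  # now {5, 50, 54, 69, 76, 81}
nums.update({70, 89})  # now {5, 50, 54, 69, 70, 76, 81, 89}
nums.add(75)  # {5, 50, 54, 69, 70, 75, 76, 81, 89}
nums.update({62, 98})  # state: {5, 50, 54, 62, 69, 70, 75, 76, 81, 89, 98}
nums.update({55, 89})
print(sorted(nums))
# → [5, 50, 54, 55, 62, 69, 70, 75, 76, 81, 89, 98]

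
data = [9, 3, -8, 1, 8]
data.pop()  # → 8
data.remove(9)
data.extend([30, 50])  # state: [3, -8, 1, 30, 50]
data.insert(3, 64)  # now [3, -8, 1, 64, 30, 50]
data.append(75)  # [3, -8, 1, 64, 30, 50, 75]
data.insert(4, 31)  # [3, -8, 1, 64, 31, 30, 50, 75]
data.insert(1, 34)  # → [3, 34, -8, 1, 64, 31, 30, 50, 75]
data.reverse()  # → [75, 50, 30, 31, 64, 1, -8, 34, 3]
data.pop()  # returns 3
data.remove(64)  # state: [75, 50, 30, 31, 1, -8, 34]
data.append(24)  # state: [75, 50, 30, 31, 1, -8, 34, 24]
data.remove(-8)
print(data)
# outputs [75, 50, 30, 31, 1, 34, 24]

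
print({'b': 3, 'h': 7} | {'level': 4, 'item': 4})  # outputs {'b': 3, 'h': 7, 'level': 4, 'item': 4}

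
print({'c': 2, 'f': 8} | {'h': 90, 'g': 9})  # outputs {'c': 2, 'f': 8, 'h': 90, 'g': 9}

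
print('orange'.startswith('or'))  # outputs True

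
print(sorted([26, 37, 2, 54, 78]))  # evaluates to [2, 26, 37, 54, 78]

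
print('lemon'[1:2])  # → e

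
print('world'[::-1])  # dlrow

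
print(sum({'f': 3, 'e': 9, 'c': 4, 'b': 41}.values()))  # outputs 57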